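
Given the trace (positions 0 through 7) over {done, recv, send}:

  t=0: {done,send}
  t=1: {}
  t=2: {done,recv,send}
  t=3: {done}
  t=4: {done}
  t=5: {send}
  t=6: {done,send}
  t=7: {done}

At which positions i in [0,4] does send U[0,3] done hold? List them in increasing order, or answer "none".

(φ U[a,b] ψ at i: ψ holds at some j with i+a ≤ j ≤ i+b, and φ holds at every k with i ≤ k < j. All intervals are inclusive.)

0, 2, 3, 4

Evaluate at each i in [0,4]:
  i=0: ✓ (rhs at j=0)
  i=1: ✗ (lhs fails at k=1 before rhs at j=2)
  i=2: ✓ (rhs at j=2)
  i=3: ✓ (rhs at j=3)
  i=4: ✓ (rhs at j=4)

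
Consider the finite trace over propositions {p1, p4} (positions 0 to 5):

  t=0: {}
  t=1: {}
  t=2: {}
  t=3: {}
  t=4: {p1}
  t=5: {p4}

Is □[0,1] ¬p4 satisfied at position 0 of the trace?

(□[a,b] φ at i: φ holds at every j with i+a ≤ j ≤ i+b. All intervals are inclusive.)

Yes

Check ¬p4 at every j in [0,1]:
  j=0: true
  j=1: true
All positions satisfy it → formula holds.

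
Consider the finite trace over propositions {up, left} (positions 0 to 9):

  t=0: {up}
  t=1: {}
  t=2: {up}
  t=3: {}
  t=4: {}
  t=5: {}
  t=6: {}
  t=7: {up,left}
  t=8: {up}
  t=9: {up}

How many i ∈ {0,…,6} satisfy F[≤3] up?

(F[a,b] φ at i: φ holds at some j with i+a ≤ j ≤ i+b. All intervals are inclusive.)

Evaluate at each i in [0,6]:
  i=0: ✓ (witness j=0)
  i=1: ✓ (witness j=2)
  i=2: ✓ (witness j=2)
  i=3: ✗ (none in [3,6])
  i=4: ✓ (witness j=7)
  i=5: ✓ (witness j=7)
  i=6: ✓ (witness j=7)
Positions where it holds: {0, 1, 2, 4, 5, 6} → 6.

6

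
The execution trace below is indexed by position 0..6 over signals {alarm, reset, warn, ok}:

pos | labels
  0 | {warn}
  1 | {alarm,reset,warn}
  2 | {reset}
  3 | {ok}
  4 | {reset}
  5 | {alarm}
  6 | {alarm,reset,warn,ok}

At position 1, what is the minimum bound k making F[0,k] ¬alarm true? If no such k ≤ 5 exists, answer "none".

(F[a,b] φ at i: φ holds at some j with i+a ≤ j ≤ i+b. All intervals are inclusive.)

1

Scan j = 1,2,… for ¬alarm:
  j=1: fails
  j=2: holds
First hit at j=2, so smallest k = 2-1 = 1.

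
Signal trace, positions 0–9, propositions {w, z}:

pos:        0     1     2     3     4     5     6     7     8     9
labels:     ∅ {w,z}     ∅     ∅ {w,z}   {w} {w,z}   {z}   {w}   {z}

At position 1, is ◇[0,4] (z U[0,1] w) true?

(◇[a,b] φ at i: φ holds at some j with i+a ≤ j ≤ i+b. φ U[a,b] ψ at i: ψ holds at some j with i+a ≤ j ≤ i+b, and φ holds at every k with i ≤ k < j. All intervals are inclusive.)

Holds

Check (z U[0,1] w) at each j in [1,5]:
  j=1: holds
  j=2: fails
  j=3: fails
  j=4: holds
  j=5: holds
Found at j=1 → formula holds.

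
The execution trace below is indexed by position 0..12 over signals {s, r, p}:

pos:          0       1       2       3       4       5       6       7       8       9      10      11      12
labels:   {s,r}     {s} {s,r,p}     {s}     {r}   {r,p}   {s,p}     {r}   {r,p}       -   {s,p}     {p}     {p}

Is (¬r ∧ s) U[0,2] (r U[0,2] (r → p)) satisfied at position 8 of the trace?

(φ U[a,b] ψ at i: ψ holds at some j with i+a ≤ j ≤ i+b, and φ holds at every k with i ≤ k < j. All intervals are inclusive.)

Need some j in [8,10] with (r U[0,2] (r → p)), and (¬r ∧ s) at every k in [8,j-1].
  j=8: (r U[0,2] (r → p)) holds; no prefix to check → satisfied.

True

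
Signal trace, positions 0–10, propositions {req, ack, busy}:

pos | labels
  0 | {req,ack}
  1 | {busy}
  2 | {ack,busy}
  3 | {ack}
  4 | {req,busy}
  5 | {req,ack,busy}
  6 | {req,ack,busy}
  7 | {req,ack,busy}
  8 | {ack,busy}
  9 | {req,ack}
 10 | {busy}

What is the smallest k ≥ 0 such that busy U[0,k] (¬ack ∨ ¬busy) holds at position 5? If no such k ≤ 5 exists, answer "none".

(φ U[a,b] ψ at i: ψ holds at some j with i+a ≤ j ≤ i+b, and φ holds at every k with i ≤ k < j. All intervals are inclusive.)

Need earliest j ≥ 5 with (¬ack ∨ ¬busy), and busy at every k in [5,j-1].
  j=5: rhs fails.
  j=6: rhs fails.
  j=7: rhs fails.
  j=8: rhs fails.
  j=9: rhs holds; lhs holds on [5,8]. k = 4.

4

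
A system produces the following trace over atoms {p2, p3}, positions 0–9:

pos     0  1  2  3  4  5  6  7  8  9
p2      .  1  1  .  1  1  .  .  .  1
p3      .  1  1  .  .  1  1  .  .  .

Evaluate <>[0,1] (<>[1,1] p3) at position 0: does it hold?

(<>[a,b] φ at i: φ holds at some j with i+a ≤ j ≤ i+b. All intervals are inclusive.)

True

Check <>[1,1] p3 at each j in [0,1]:
  j=0: holds (witness at 1)
  j=1: holds (witness at 2)
Found at j=0 → formula holds.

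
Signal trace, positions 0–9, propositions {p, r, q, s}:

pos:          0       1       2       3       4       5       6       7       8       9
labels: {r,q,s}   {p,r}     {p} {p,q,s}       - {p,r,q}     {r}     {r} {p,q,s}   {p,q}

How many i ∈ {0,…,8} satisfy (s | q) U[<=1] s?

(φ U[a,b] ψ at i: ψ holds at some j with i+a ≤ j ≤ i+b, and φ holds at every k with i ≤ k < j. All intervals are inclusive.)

Evaluate at each i in [0,8]:
  i=0: ✓ (rhs at j=0)
  i=1: ✗ (no rhs in [1,2])
  i=2: ✗ (lhs fails at k=2 before rhs at j=3)
  i=3: ✓ (rhs at j=3)
  i=4: ✗ (no rhs in [4,5])
  i=5: ✗ (no rhs in [5,6])
  i=6: ✗ (no rhs in [6,7])
  i=7: ✗ (lhs fails at k=7 before rhs at j=8)
  i=8: ✓ (rhs at j=8)
Positions where it holds: {0, 3, 8} → 3.

3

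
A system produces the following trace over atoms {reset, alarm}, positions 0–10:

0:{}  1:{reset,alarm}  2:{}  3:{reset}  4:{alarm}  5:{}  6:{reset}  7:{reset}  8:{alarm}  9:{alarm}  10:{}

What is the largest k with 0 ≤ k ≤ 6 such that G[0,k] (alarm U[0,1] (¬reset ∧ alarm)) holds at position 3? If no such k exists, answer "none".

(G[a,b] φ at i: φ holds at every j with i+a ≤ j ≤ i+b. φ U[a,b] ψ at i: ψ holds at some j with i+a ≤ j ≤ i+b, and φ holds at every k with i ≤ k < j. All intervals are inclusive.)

(alarm U[0,1] (¬reset ∧ alarm)) must hold from j=3 onward; find where it first fails.
  j=3: fails → no k works.

none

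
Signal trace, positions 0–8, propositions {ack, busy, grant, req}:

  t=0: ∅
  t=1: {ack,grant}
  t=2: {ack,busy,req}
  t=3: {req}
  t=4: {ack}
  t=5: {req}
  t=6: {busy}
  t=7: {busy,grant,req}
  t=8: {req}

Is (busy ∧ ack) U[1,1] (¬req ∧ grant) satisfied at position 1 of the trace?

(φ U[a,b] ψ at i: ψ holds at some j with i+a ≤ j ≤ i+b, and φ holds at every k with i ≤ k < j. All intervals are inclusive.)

False

Need some j in [2,2] with (¬req ∧ grant), and (busy ∧ ack) at every k in [1,j-1].
  j=2: (¬req ∧ grant) false.
No j in the window works → until fails.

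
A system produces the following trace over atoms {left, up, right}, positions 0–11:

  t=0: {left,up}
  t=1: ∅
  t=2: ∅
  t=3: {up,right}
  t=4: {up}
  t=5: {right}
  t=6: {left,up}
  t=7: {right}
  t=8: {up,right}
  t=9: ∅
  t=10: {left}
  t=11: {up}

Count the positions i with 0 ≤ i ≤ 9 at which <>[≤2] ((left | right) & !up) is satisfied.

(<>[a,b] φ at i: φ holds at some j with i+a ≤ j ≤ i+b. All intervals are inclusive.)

Evaluate at each i in [0,9]:
  i=0: ✗ (none in [0,2])
  i=1: ✗ (none in [1,3])
  i=2: ✗ (none in [2,4])
  i=3: ✓ (witness j=5)
  i=4: ✓ (witness j=5)
  i=5: ✓ (witness j=5)
  i=6: ✓ (witness j=7)
  i=7: ✓ (witness j=7)
  i=8: ✓ (witness j=10)
  i=9: ✓ (witness j=10)
Positions where it holds: {3, 4, 5, 6, 7, 8, 9} → 7.

7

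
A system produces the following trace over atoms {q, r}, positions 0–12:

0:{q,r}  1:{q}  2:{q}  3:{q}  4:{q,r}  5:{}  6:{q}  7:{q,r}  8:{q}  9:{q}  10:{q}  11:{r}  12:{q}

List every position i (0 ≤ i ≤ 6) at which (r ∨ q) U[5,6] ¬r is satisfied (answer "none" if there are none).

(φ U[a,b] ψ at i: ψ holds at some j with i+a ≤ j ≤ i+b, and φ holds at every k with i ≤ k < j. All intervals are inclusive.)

0, 6

Evaluate at each i in [0,6]:
  i=0: ✓ (rhs at j=5; lhs holds on [0,4])
  i=1: ✗ (lhs fails at k=5 before rhs at j=6)
  i=2: ✗ (lhs fails at k=5 before rhs at j=8)
  i=3: ✗ (lhs fails at k=5 before rhs at j=8)
  i=4: ✗ (lhs fails at k=5 before rhs at j=9)
  i=5: ✗ (lhs fails at k=5 before rhs at j=10)
  i=6: ✓ (rhs at j=12; lhs holds on [6,11])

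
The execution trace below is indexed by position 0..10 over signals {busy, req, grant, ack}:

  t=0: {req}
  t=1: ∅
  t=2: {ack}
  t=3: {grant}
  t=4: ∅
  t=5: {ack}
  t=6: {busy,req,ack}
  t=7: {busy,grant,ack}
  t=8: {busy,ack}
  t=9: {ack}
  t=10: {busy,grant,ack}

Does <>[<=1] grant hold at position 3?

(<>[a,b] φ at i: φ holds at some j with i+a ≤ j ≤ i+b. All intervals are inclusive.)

Check grant at each j in [3,4]:
  j=3: true
  j=4: false
Found at j=3 → formula holds.

Yes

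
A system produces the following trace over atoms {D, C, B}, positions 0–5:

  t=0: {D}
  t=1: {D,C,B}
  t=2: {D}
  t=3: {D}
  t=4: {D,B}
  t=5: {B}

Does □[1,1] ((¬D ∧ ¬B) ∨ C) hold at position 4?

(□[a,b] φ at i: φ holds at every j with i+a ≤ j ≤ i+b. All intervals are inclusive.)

Check ((¬D ∧ ¬B) ∨ C) at every j in [5,5]:
  j=5: false
Fails at j=5 → formula fails.

Does not hold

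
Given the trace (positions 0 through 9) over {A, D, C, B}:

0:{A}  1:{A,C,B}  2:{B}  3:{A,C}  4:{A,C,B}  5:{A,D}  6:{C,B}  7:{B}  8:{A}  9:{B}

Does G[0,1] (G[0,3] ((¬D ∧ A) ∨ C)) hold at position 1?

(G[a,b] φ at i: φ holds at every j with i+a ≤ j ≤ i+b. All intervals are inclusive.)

Check G[0,3] ((¬D ∧ A) ∨ C) at every j in [1,2]:
  j=1: fails at 2
  j=2: fails at 2
Fails at j=1 → formula fails.

Does not hold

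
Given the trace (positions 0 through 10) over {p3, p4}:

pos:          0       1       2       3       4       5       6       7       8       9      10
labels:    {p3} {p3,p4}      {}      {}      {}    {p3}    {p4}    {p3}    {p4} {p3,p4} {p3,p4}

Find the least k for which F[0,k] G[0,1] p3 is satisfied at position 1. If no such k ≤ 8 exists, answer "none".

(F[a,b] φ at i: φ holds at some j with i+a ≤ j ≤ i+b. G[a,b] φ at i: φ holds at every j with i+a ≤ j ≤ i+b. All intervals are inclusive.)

8

Scan j = 1,2,… for G[0,1] p3:
  j=1: fails
  j=2: fails
  j=3: fails
  j=4: fails
  j=5: fails
  j=6: fails
  j=7: fails
  j=8: fails
  j=9: holds
First hit at j=9, so smallest k = 9-1 = 8.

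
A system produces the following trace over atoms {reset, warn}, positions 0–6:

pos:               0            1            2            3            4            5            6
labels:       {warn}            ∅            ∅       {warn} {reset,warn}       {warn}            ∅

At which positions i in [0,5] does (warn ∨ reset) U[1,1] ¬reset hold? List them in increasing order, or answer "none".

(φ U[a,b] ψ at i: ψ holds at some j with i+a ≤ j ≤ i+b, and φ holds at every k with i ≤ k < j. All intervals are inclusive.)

0, 4, 5

Evaluate at each i in [0,5]:
  i=0: ✓ (rhs at j=1; lhs holds on [0,0])
  i=1: ✗ (lhs fails at k=1 before rhs at j=2)
  i=2: ✗ (lhs fails at k=2 before rhs at j=3)
  i=3: ✗ (no rhs in [4,4])
  i=4: ✓ (rhs at j=5; lhs holds on [4,4])
  i=5: ✓ (rhs at j=6; lhs holds on [5,5])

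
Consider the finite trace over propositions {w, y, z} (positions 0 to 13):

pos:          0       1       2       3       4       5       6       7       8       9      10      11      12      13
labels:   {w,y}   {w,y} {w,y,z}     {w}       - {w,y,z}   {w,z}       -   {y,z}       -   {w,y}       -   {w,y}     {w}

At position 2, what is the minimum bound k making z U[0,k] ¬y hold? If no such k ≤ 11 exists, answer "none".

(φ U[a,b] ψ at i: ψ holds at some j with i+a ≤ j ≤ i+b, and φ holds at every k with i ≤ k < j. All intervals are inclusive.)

1

Need earliest j ≥ 2 with ¬y, and z at every k in [2,j-1].
  j=2: rhs fails.
  j=3: rhs holds; lhs holds on [2,2]. k = 1.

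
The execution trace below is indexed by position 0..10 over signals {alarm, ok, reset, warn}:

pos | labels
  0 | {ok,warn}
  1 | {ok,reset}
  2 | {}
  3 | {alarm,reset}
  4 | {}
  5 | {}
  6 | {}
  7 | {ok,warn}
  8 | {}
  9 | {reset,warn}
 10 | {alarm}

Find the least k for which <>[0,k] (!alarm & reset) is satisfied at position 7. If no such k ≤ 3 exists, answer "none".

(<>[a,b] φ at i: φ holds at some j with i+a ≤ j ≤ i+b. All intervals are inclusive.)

Scan j = 7,8,… for (!alarm & reset):
  j=7: fails
  j=8: fails
  j=9: holds
First hit at j=9, so smallest k = 9-7 = 2.

2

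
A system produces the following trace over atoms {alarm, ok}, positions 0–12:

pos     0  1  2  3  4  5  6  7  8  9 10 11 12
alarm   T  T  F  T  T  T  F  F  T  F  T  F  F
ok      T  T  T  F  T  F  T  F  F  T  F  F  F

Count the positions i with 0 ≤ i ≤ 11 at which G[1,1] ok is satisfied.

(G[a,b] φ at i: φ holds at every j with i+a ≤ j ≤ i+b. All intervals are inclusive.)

5

Evaluate at each i in [0,11]:
  i=0: ✓ (all of [1,1])
  i=1: ✓ (all of [2,2])
  i=2: ✗ (fails at j=3)
  i=3: ✓ (all of [4,4])
  i=4: ✗ (fails at j=5)
  i=5: ✓ (all of [6,6])
  i=6: ✗ (fails at j=7)
  i=7: ✗ (fails at j=8)
  i=8: ✓ (all of [9,9])
  i=9: ✗ (fails at j=10)
  i=10: ✗ (fails at j=11)
  i=11: ✗ (fails at j=12)
Positions where it holds: {0, 1, 3, 5, 8} → 5.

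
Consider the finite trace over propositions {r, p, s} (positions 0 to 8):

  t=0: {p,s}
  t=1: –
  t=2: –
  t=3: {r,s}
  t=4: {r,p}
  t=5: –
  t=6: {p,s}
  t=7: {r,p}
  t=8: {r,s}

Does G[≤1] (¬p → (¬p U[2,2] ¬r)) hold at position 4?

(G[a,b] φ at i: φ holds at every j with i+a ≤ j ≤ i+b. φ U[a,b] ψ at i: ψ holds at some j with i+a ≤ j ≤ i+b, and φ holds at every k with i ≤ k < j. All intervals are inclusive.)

Check (¬p → (¬p U[2,2] ¬r)) at every j in [4,5]:
  j=4: antecedent false → ✓
  j=5: antecedent true; consequent fails → ✗
Fails at j=5 → formula fails.

False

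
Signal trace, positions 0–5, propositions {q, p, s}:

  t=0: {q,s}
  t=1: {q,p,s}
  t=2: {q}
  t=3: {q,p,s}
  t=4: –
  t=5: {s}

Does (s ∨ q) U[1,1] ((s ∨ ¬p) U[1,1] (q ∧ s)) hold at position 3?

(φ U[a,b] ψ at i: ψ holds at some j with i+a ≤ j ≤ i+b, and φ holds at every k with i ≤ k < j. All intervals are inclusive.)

Does not hold

Need some j in [4,4] with ((s ∨ ¬p) U[1,1] (q ∧ s)), and (s ∨ q) at every k in [3,j-1].
  j=4: ((s ∨ ¬p) U[1,1] (q ∧ s)) — fails.
No j in the window works → until fails.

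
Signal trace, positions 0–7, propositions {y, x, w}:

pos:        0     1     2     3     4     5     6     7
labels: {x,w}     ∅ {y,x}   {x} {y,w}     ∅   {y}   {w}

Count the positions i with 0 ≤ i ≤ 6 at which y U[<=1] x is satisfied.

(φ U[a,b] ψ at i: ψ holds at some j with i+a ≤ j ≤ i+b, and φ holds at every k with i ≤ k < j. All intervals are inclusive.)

Evaluate at each i in [0,6]:
  i=0: ✓ (rhs at j=0)
  i=1: ✗ (lhs fails at k=1 before rhs at j=2)
  i=2: ✓ (rhs at j=2)
  i=3: ✓ (rhs at j=3)
  i=4: ✗ (no rhs in [4,5])
  i=5: ✗ (no rhs in [5,6])
  i=6: ✗ (no rhs in [6,7])
Positions where it holds: {0, 2, 3} → 3.

3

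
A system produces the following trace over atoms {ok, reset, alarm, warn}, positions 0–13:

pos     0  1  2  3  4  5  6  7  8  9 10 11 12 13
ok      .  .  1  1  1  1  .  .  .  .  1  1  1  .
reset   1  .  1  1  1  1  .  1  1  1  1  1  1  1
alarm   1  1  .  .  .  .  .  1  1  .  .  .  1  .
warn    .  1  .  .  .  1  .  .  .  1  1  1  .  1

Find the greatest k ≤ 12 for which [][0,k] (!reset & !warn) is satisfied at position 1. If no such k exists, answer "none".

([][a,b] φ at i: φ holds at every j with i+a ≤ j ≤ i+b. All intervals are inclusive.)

none

(!reset & !warn) must hold from j=1 onward; find where it first fails.
  j=1: fails → no k works.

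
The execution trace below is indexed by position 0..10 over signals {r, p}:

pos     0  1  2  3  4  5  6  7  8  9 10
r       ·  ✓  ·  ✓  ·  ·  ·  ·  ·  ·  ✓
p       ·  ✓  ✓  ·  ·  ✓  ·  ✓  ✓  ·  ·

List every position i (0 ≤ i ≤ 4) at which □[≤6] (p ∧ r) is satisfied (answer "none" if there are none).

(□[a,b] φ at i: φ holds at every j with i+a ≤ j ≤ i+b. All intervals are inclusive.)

Evaluate at each i in [0,4]:
  i=0: ✗ (fails at j=0)
  i=1: ✗ (fails at j=2)
  i=2: ✗ (fails at j=2)
  i=3: ✗ (fails at j=3)
  i=4: ✗ (fails at j=4)

none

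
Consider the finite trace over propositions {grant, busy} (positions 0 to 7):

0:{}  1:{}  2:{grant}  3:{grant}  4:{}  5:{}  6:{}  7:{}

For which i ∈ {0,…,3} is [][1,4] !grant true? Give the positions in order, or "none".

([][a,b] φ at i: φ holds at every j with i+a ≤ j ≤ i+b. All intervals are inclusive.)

3

Evaluate at each i in [0,3]:
  i=0: ✗ (fails at j=2)
  i=1: ✗ (fails at j=2)
  i=2: ✗ (fails at j=3)
  i=3: ✓ (all of [4,7])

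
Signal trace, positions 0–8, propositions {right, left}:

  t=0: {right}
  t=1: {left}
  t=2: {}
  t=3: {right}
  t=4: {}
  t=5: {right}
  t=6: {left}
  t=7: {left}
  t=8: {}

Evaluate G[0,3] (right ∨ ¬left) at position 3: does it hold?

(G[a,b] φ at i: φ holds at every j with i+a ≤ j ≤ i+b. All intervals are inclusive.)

False

Check (right ∨ ¬left) at every j in [3,6]:
  j=3: true
  j=4: true
  j=5: true
  j=6: false
Fails at j=6 → formula fails.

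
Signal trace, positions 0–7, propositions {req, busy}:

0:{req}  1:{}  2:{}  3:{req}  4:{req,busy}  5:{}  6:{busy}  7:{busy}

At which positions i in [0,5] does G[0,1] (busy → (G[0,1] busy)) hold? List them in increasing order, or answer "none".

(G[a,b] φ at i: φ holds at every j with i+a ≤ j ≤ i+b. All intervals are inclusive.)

Evaluate at each i in [0,5]:
  i=0: ✓ (all of [0,1])
  i=1: ✓ (all of [1,2])
  i=2: ✓ (all of [2,3])
  i=3: ✗ (fails at j=4)
  i=4: ✗ (fails at j=4)
  i=5: ✓ (all of [5,6])

0, 1, 2, 5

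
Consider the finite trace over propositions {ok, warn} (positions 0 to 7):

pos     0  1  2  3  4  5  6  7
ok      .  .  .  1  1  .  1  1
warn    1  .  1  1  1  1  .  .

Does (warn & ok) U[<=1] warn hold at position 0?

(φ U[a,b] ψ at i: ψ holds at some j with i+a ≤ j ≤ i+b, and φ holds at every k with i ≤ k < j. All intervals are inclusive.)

Need some j in [0,1] with warn, and (warn & ok) at every k in [0,j-1].
  j=0: warn holds; no prefix to check → satisfied.

Holds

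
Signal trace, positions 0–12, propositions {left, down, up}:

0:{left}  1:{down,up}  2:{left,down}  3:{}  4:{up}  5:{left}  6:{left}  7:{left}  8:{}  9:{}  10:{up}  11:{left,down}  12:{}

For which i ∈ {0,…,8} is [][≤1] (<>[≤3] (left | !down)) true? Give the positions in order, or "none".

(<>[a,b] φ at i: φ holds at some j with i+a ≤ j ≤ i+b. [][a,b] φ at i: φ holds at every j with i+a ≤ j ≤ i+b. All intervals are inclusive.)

Evaluate at each i in [0,8]:
  i=0: ✓ (all of [0,1])
  i=1: ✓ (all of [1,2])
  i=2: ✓ (all of [2,3])
  i=3: ✓ (all of [3,4])
  i=4: ✓ (all of [4,5])
  i=5: ✓ (all of [5,6])
  i=6: ✓ (all of [6,7])
  i=7: ✓ (all of [7,8])
  i=8: ✓ (all of [8,9])

0, 1, 2, 3, 4, 5, 6, 7, 8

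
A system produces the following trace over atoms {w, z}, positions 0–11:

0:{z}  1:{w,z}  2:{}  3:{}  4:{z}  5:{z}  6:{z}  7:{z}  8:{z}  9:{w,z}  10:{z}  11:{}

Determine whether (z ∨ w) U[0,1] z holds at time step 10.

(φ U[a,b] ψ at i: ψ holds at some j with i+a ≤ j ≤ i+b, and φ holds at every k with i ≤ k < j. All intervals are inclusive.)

Need some j in [10,11] with z, and (z ∨ w) at every k in [10,j-1].
  j=10: z holds; no prefix to check → satisfied.

True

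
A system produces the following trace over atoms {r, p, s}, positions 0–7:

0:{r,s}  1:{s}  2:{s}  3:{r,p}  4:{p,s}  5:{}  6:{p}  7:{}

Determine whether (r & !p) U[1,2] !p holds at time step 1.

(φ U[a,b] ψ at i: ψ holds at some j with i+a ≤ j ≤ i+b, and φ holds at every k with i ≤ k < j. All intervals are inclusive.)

Need some j in [2,3] with !p, and (r & !p) at every k in [1,j-1].
  j=2: !p holds, but (r & !p) fails at k=1 → not this j.
  j=3: !p false.
No j in the window works → until fails.

False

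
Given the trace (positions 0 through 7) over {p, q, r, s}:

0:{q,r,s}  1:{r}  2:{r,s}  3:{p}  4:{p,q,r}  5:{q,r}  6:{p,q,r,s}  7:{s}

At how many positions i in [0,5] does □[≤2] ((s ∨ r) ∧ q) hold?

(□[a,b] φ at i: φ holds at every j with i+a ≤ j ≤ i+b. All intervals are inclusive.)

Evaluate at each i in [0,5]:
  i=0: ✗ (fails at j=1)
  i=1: ✗ (fails at j=1)
  i=2: ✗ (fails at j=2)
  i=3: ✗ (fails at j=3)
  i=4: ✓ (all of [4,6])
  i=5: ✗ (fails at j=7)
Positions where it holds: {4} → 1.

1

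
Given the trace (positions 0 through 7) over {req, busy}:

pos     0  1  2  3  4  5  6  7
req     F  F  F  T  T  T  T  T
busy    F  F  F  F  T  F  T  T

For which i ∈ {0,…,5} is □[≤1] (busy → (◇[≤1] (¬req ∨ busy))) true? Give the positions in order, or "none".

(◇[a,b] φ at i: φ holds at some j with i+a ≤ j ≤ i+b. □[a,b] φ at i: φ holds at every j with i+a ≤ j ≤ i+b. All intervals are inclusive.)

0, 1, 2, 3, 4, 5

Evaluate at each i in [0,5]:
  i=0: ✓ (all of [0,1])
  i=1: ✓ (all of [1,2])
  i=2: ✓ (all of [2,3])
  i=3: ✓ (all of [3,4])
  i=4: ✓ (all of [4,5])
  i=5: ✓ (all of [5,6])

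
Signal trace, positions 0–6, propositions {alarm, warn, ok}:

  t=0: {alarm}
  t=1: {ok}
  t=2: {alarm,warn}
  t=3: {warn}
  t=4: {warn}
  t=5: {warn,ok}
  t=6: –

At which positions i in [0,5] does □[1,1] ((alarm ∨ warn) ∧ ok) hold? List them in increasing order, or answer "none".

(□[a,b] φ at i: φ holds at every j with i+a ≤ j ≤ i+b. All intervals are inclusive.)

4

Evaluate at each i in [0,5]:
  i=0: ✗ (fails at j=1)
  i=1: ✗ (fails at j=2)
  i=2: ✗ (fails at j=3)
  i=3: ✗ (fails at j=4)
  i=4: ✓ (all of [5,5])
  i=5: ✗ (fails at j=6)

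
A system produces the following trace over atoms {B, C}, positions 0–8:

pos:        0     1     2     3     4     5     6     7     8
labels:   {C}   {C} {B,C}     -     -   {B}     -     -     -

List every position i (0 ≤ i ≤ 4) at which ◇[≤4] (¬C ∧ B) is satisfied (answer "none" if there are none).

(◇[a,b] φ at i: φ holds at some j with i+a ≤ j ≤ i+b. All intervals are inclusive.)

1, 2, 3, 4

Evaluate at each i in [0,4]:
  i=0: ✗ (none in [0,4])
  i=1: ✓ (witness j=5)
  i=2: ✓ (witness j=5)
  i=3: ✓ (witness j=5)
  i=4: ✓ (witness j=5)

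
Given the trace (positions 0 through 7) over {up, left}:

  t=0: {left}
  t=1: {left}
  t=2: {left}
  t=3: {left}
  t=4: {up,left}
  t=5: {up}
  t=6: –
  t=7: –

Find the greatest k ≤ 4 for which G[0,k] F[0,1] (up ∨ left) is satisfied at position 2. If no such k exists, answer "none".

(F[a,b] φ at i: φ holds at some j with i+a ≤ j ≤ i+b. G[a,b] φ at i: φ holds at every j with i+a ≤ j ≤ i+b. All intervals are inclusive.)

F[0,1] (up ∨ left) must hold from j=2 onward; find where it first fails.
  j=2: holds
  j=3: holds
  j=4: holds
  j=5: holds
  j=6: fails
Holds on [2,5], so largest k = 3.

3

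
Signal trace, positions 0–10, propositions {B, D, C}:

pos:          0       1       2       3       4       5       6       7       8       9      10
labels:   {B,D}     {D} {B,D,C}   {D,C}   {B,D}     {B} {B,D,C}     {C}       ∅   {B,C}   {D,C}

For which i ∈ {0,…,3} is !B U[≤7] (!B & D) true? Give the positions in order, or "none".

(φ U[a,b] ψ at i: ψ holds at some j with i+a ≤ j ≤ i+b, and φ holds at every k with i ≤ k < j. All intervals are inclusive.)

Evaluate at each i in [0,3]:
  i=0: ✗ (lhs fails at k=0 before rhs at j=1)
  i=1: ✓ (rhs at j=1)
  i=2: ✗ (lhs fails at k=2 before rhs at j=3)
  i=3: ✓ (rhs at j=3)

1, 3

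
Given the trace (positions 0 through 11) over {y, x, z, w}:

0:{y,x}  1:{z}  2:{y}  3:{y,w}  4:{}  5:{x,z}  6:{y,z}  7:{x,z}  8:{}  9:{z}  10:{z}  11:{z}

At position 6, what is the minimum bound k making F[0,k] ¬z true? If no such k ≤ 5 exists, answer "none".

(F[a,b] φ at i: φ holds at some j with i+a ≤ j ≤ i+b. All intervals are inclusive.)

2

Scan j = 6,7,… for ¬z:
  j=6: fails
  j=7: fails
  j=8: holds
First hit at j=8, so smallest k = 8-6 = 2.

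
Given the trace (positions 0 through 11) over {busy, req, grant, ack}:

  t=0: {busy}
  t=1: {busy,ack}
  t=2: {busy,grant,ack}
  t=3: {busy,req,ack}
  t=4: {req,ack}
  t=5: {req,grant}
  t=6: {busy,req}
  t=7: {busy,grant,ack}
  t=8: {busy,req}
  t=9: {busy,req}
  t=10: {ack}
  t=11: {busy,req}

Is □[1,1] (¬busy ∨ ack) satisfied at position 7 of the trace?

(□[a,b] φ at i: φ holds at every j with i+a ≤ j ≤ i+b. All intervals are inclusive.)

Check (¬busy ∨ ack) at every j in [8,8]:
  j=8: false
Fails at j=8 → formula fails.

No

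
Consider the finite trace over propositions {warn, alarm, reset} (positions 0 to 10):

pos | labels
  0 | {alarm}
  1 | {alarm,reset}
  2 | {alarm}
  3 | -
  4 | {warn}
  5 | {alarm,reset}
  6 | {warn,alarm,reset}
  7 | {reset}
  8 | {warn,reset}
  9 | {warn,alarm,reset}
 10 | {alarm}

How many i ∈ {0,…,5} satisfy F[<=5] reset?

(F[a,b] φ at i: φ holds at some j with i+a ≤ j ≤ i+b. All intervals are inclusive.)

Evaluate at each i in [0,5]:
  i=0: ✓ (witness j=1)
  i=1: ✓ (witness j=1)
  i=2: ✓ (witness j=5)
  i=3: ✓ (witness j=5)
  i=4: ✓ (witness j=5)
  i=5: ✓ (witness j=5)
Positions where it holds: {0, 1, 2, 3, 4, 5} → 6.

6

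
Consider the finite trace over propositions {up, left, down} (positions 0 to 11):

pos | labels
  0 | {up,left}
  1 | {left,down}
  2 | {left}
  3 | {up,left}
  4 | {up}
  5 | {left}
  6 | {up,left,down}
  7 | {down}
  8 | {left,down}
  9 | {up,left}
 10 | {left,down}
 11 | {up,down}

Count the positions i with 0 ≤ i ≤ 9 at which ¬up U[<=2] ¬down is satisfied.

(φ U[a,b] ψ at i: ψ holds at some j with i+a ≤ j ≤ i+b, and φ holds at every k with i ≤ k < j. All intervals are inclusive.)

9

Evaluate at each i in [0,9]:
  i=0: ✓ (rhs at j=0)
  i=1: ✓ (rhs at j=2; lhs holds on [1,1])
  i=2: ✓ (rhs at j=2)
  i=3: ✓ (rhs at j=3)
  i=4: ✓ (rhs at j=4)
  i=5: ✓ (rhs at j=5)
  i=6: ✗ (no rhs in [6,8])
  i=7: ✓ (rhs at j=9; lhs holds on [7,8])
  i=8: ✓ (rhs at j=9; lhs holds on [8,8])
  i=9: ✓ (rhs at j=9)
Positions where it holds: {0, 1, 2, 3, 4, 5, 7, 8, 9} → 9.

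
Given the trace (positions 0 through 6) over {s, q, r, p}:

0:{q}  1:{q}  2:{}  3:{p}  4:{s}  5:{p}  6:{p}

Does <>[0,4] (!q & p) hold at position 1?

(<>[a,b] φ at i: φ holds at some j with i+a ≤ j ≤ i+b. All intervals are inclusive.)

Holds

Check (!q & p) at each j in [1,5]:
  j=1: false
  j=2: false
  j=3: true
  j=4: false
  j=5: true
Found at j=3 → formula holds.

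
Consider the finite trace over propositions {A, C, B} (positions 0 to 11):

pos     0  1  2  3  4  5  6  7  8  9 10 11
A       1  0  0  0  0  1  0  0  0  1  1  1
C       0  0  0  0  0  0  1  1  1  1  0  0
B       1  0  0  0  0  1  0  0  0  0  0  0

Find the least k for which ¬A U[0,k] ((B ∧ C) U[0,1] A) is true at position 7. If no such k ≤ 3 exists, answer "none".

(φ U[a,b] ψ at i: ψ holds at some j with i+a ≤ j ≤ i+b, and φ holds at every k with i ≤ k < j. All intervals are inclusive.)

2

Need earliest j ≥ 7 with ((B ∧ C) U[0,1] A), and ¬A at every k in [7,j-1].
  j=7: rhs fails.
  j=8: rhs fails.
  j=9: rhs holds; lhs holds on [7,8]. k = 2.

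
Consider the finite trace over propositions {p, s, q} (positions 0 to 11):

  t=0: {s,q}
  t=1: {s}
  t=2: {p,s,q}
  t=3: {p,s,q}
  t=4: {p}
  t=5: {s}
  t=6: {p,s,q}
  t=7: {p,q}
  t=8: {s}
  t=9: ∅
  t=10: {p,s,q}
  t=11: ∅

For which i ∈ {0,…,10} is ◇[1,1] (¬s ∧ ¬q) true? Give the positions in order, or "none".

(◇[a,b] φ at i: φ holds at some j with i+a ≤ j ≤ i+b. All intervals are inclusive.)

3, 8, 10

Evaluate at each i in [0,10]:
  i=0: ✗ (none in [1,1])
  i=1: ✗ (none in [2,2])
  i=2: ✗ (none in [3,3])
  i=3: ✓ (witness j=4)
  i=4: ✗ (none in [5,5])
  i=5: ✗ (none in [6,6])
  i=6: ✗ (none in [7,7])
  i=7: ✗ (none in [8,8])
  i=8: ✓ (witness j=9)
  i=9: ✗ (none in [10,10])
  i=10: ✓ (witness j=11)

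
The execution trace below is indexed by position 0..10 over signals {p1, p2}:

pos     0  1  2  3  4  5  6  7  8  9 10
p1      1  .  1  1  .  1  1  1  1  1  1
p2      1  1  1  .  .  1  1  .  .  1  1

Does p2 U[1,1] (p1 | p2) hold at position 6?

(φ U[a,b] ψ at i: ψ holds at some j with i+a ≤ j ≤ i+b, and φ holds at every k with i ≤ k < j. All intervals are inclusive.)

Need some j in [7,7] with (p1 | p2), and p2 at every k in [6,j-1].
  j=7: (p1 | p2) holds; p2 holds at every k in [6,6] → satisfied.

True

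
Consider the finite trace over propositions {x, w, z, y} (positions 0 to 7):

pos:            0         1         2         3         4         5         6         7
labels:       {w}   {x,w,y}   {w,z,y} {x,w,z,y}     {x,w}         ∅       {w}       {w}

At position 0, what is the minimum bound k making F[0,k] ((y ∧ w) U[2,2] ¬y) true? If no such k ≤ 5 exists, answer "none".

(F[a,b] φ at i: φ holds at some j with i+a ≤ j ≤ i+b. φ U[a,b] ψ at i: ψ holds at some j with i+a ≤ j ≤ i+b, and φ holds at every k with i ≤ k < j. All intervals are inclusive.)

2

Scan j = 0,1,… for ((y ∧ w) U[2,2] ¬y):
  j=0: fails
  j=1: fails
  j=2: holds
First hit at j=2, so smallest k = 2-0 = 2.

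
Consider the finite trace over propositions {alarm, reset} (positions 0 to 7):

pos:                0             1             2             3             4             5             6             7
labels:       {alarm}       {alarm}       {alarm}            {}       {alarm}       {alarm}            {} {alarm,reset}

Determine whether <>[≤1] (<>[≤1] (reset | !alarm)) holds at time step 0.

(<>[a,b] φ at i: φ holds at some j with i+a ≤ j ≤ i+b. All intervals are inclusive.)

Check <>[≤1] (reset | !alarm) at each j in [0,1]:
  j=0: fails (none in [0,1])
  j=1: fails (none in [1,2])
No position in the window satisfies it → formula fails.

No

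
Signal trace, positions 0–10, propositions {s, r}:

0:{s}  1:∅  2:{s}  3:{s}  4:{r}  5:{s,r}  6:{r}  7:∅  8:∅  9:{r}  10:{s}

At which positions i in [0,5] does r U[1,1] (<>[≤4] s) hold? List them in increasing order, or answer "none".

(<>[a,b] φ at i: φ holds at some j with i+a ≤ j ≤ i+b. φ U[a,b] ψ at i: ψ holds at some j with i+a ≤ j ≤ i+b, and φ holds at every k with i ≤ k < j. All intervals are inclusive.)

4, 5

Evaluate at each i in [0,5]:
  i=0: ✗ (lhs fails at k=0 before rhs at j=1)
  i=1: ✗ (lhs fails at k=1 before rhs at j=2)
  i=2: ✗ (lhs fails at k=2 before rhs at j=3)
  i=3: ✗ (lhs fails at k=3 before rhs at j=4)
  i=4: ✓ (rhs at j=5; lhs holds on [4,4])
  i=5: ✓ (rhs at j=6; lhs holds on [5,5])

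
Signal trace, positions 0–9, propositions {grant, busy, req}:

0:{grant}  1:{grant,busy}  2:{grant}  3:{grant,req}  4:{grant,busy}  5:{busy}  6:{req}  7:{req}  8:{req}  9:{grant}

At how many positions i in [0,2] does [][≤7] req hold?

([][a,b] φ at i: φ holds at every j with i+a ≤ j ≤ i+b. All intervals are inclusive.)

Evaluate at each i in [0,2]:
  i=0: ✗ (fails at j=0)
  i=1: ✗ (fails at j=1)
  i=2: ✗ (fails at j=2)
Positions where it holds: {} → 0.

0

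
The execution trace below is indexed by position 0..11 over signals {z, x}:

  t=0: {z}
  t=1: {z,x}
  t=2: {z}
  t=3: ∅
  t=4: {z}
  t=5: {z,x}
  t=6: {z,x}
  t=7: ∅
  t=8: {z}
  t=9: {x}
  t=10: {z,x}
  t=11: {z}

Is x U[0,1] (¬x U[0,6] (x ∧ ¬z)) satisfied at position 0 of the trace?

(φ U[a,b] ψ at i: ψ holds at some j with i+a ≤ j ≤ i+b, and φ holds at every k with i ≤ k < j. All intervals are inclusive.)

Need some j in [0,1] with (¬x U[0,6] (x ∧ ¬z)), and x at every k in [0,j-1].
  j=0: (¬x U[0,6] (x ∧ ¬z)) — fails.
  j=1: (¬x U[0,6] (x ∧ ¬z)) — fails.
No j in the window works → until fails.

Does not hold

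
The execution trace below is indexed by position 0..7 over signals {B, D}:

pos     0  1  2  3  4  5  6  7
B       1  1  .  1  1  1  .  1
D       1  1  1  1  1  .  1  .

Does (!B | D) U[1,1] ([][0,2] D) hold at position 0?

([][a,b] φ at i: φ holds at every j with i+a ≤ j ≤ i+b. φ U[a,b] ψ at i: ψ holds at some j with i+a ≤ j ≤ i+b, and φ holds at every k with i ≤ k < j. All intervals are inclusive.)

Need some j in [1,1] with [][0,2] D, and (!B | D) at every k in [0,j-1].
  j=1: [][0,2] D holds; (!B | D) holds at every k in [0,0] → satisfied.

Yes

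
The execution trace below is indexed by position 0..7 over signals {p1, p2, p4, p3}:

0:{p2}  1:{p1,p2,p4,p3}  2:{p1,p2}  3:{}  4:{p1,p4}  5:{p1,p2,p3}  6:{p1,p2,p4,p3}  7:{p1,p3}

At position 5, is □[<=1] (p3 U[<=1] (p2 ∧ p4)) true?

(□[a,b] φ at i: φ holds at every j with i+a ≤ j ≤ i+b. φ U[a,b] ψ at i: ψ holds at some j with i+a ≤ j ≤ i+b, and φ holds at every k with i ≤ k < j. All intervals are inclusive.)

Check (p3 U[<=1] (p2 ∧ p4)) at every j in [5,6]:
  j=5: holds
  j=6: holds
All positions satisfy it → formula holds.

Holds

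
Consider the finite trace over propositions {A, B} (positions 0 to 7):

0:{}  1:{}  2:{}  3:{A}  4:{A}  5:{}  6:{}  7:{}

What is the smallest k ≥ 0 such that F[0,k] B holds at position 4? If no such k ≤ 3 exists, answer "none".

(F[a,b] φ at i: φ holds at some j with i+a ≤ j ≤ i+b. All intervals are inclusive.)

none

Scan j = 4,5,… for B:
  j=4: fails
  j=5: fails
  j=6: fails
  j=7: fails
No j in [4,7] satisfies it → none.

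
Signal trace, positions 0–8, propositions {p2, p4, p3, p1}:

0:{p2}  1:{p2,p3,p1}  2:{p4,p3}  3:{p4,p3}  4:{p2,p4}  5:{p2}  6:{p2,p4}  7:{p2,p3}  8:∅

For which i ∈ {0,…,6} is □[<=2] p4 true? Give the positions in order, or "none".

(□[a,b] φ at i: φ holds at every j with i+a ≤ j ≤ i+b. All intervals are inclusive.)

Evaluate at each i in [0,6]:
  i=0: ✗ (fails at j=0)
  i=1: ✗ (fails at j=1)
  i=2: ✓ (all of [2,4])
  i=3: ✗ (fails at j=5)
  i=4: ✗ (fails at j=5)
  i=5: ✗ (fails at j=5)
  i=6: ✗ (fails at j=7)

2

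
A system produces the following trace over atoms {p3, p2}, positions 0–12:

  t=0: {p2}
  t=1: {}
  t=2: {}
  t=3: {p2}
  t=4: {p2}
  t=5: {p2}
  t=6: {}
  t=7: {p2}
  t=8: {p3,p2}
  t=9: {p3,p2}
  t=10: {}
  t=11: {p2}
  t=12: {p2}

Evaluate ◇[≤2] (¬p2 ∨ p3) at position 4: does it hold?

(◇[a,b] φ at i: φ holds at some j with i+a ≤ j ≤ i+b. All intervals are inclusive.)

Yes

Check (¬p2 ∨ p3) at each j in [4,6]:
  j=4: false
  j=5: false
  j=6: true
Found at j=6 → formula holds.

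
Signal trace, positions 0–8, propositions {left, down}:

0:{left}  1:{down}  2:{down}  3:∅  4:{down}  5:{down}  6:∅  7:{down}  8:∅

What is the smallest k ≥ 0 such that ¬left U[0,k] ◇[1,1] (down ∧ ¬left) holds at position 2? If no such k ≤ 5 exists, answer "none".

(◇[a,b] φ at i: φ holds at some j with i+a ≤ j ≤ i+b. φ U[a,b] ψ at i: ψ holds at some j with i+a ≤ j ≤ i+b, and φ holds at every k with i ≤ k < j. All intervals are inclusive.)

1

Need earliest j ≥ 2 with ◇[1,1] (down ∧ ¬left), and ¬left at every k in [2,j-1].
  j=2: rhs fails.
  j=3: rhs holds; lhs holds on [2,2]. k = 1.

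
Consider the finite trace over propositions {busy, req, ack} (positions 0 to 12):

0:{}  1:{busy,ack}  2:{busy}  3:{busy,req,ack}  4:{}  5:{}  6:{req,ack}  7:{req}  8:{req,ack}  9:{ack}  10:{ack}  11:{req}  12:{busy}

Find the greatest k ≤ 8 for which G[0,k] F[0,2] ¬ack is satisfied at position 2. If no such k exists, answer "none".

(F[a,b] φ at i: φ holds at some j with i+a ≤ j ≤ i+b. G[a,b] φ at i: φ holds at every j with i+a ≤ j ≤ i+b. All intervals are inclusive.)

F[0,2] ¬ack must hold from j=2 onward; find where it first fails.
  j=2: holds
  j=3: holds
  j=4: holds
  j=5: holds
  j=6: holds
  j=7: holds
  j=8: fails
Holds on [2,7], so largest k = 5.

5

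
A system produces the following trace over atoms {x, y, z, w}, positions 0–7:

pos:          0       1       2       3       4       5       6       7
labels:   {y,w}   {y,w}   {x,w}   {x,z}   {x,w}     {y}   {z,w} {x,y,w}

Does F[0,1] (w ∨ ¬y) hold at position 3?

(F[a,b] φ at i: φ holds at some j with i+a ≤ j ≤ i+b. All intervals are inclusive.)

Check (w ∨ ¬y) at each j in [3,4]:
  j=3: true
  j=4: true
Found at j=3 → formula holds.

Holds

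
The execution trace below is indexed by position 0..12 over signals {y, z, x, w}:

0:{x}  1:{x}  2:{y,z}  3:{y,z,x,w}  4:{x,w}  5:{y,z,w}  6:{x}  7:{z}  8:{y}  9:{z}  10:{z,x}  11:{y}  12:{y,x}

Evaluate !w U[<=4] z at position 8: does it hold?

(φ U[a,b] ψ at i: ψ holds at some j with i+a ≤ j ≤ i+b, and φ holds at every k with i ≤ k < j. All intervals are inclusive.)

Need some j in [8,12] with z, and !w at every k in [8,j-1].
  j=8: z false.
  j=9: z holds; !w holds at every k in [8,8] → satisfied.

True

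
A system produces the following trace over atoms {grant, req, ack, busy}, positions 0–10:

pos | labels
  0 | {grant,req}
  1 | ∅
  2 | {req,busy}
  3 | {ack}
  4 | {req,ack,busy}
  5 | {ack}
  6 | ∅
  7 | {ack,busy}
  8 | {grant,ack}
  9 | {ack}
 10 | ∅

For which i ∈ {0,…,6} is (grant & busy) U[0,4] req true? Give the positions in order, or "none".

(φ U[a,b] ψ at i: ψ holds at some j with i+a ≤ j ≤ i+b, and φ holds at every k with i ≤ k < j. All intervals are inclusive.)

0, 2, 4

Evaluate at each i in [0,6]:
  i=0: ✓ (rhs at j=0)
  i=1: ✗ (lhs fails at k=1 before rhs at j=2)
  i=2: ✓ (rhs at j=2)
  i=3: ✗ (lhs fails at k=3 before rhs at j=4)
  i=4: ✓ (rhs at j=4)
  i=5: ✗ (no rhs in [5,9])
  i=6: ✗ (no rhs in [6,10])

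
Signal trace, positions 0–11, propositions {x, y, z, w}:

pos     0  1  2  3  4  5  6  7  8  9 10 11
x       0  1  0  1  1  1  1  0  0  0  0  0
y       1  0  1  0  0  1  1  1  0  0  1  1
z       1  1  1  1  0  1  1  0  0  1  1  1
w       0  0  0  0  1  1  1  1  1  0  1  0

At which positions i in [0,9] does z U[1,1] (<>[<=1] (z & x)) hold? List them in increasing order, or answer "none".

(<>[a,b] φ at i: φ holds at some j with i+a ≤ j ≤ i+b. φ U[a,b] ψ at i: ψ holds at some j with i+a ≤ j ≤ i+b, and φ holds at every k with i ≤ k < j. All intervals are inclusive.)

0, 1, 2, 3, 5

Evaluate at each i in [0,9]:
  i=0: ✓ (rhs at j=1; lhs holds on [0,0])
  i=1: ✓ (rhs at j=2; lhs holds on [1,1])
  i=2: ✓ (rhs at j=3; lhs holds on [2,2])
  i=3: ✓ (rhs at j=4; lhs holds on [3,3])
  i=4: ✗ (lhs fails at k=4 before rhs at j=5)
  i=5: ✓ (rhs at j=6; lhs holds on [5,5])
  i=6: ✗ (no rhs in [7,7])
  i=7: ✗ (no rhs in [8,8])
  i=8: ✗ (no rhs in [9,9])
  i=9: ✗ (no rhs in [10,10])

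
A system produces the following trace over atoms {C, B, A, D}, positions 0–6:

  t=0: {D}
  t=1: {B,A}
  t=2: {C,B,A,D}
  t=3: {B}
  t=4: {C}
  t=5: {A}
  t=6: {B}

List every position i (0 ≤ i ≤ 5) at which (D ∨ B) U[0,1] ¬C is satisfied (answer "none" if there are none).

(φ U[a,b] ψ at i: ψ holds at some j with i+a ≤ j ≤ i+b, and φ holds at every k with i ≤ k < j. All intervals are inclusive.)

0, 1, 2, 3, 5

Evaluate at each i in [0,5]:
  i=0: ✓ (rhs at j=0)
  i=1: ✓ (rhs at j=1)
  i=2: ✓ (rhs at j=3; lhs holds on [2,2])
  i=3: ✓ (rhs at j=3)
  i=4: ✗ (lhs fails at k=4 before rhs at j=5)
  i=5: ✓ (rhs at j=5)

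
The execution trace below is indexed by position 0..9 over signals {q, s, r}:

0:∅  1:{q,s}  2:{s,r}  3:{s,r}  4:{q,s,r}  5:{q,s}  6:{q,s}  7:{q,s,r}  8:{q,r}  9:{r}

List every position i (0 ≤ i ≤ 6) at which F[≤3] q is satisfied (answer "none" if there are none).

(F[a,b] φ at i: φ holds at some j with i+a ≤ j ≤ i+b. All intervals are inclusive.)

0, 1, 2, 3, 4, 5, 6

Evaluate at each i in [0,6]:
  i=0: ✓ (witness j=1)
  i=1: ✓ (witness j=1)
  i=2: ✓ (witness j=4)
  i=3: ✓ (witness j=4)
  i=4: ✓ (witness j=4)
  i=5: ✓ (witness j=5)
  i=6: ✓ (witness j=6)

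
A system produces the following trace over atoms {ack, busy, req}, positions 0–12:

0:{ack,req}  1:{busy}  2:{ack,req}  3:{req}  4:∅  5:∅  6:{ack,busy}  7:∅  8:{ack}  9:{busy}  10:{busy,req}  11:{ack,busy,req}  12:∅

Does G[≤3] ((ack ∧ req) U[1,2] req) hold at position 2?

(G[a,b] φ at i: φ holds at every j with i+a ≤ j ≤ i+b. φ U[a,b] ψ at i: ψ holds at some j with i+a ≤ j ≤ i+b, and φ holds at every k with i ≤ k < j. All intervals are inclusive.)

Does not hold

Check ((ack ∧ req) U[1,2] req) at every j in [2,5]:
  j=2: holds
  j=3: fails
  j=4: fails
  j=5: fails
Fails at j=3 → formula fails.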